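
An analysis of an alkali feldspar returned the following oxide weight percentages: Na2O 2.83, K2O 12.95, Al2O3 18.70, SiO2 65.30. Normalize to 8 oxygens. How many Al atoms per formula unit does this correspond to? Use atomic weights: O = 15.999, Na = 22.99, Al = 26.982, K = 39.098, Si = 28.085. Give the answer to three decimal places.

Na2O (M=61.979): mol = 0.04566; Na = 0.09132, O = 0.04566.
K2O (M=94.195): mol = 0.13748; K = 0.27496, O = 0.13748.
Al2O3 (M=101.961): mol = 0.18340; Al = 0.36680, O = 0.55020.
SiO2 (M=60.083): mol = 1.08683; Si = 1.08683, O = 2.17366.
ΣO = 2.90700; factor = 8/ΣO = 2.75198.
Al apfu = 0.36680 × 2.75198 = 1.009.

1.009 Al apfu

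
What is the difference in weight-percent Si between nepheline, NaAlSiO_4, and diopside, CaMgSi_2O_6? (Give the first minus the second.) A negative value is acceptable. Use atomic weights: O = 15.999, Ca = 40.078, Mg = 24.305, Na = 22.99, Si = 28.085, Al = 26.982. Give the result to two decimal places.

First mineral: 28.085 g Si in 142.053 g formula = 19.77 wt% Si.
Second mineral: 56.170 g Si in 216.547 g formula = 25.94 wt% Si.
19.77% − 25.94% gives a difference of -6.17 percentage points.

-6.17 percentage points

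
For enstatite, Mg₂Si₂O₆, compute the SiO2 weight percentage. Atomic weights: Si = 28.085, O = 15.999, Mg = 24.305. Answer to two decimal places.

59.85 wt%

Formula mass = 200.774 g/mol.
2 Si → 2.0000 mol SiO2 per formula unit; M(SiO2) = 60.083, so SiO2 mass = 120.166 g.
120.166/200.774 × 100 = 59.85 wt%.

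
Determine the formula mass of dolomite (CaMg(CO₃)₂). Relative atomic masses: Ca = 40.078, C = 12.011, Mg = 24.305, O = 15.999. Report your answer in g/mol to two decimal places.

The formula mass is the sum 1·40.078 + 1·24.305 + 2·12.011 + 6·15.999.

184.40 g/mol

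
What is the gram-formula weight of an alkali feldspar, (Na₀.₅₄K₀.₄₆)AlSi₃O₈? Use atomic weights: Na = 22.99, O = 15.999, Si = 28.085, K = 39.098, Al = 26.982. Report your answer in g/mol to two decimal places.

The formula mass is the sum 0.54·22.99 + 0.46·39.098 + 1·26.982 + 3·28.085 + 8·15.999.

269.63 g/mol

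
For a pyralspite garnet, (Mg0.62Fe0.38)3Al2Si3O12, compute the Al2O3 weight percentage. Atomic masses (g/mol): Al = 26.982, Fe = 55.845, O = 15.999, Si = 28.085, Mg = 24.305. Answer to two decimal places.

23.22 wt%

M((Mg0.62Fe0.38)3Al2Si3O12) = 439.078 g/mol; M(Al2O3) = 101.961 g/mol.
Moles Al2O3 per formula unit = 2 Al ÷ 2 = 1.0000.
Al2O3 fraction = (1.0000 × 101.961) / 439.078 = 101.961/439.078 = 0.2322.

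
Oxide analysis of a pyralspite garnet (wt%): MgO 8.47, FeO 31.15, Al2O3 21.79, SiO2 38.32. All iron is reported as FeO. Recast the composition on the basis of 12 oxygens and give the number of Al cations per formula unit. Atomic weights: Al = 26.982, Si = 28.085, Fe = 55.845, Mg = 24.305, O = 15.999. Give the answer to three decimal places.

8.47 wt% MgO ÷ 40.304 g/mol = 0.21015 mol, giving 0.21015 Mg and 0.21015 O.
31.15 wt% FeO ÷ 71.844 g/mol = 0.43358 mol, giving 0.43358 Fe and 0.43358 O.
21.79 wt% Al2O3 ÷ 101.961 g/mol = 0.21371 mol, giving 0.42742 Al and 0.64113 O.
38.32 wt% SiO2 ÷ 60.083 g/mol = 0.63778 mol, giving 0.63778 Si and 1.27556 O.
Oxygen sums to 2.56042; scaling by 12/2.56042 = 4.68673 puts the formula on 12 O.
Al: 0.42742 × 4.68673 = 2.003 atoms per formula unit.

2.003 Al apfu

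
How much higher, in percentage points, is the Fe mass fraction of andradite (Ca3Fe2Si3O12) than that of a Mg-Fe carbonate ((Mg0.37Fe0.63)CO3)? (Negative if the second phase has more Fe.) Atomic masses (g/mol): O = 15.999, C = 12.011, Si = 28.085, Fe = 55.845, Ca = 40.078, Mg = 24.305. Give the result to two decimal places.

M(Ca3Fe2Si3O12) = 508.167 g/mol, so wt% Fe = 111.690/508.167 × 100 = 21.98%.
M((Mg0.37Fe0.63)CO3) = 104.183 g/mol, so wt% Fe = 35.182/104.183 × 100 = 33.77%.
21.98 − 33.77 = -11.79 pp.

-11.79 percentage points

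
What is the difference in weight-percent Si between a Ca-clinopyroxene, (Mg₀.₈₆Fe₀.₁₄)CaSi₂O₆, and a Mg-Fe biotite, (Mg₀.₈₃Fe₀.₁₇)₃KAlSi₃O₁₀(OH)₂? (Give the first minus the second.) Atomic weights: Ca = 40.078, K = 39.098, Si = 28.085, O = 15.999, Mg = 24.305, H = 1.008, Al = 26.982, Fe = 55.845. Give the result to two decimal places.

Si in (Mg₀.₈₆Fe₀.₁₄)CaSi₂O₆: molar mass 220.963 g/mol; 2×28.085 = 56.170 g → 25.42 wt%.
Si in (Mg₀.₈₃Fe₀.₁₇)₃KAlSi₃O₁₀(OH)₂: molar mass 433.339 g/mol; 3×28.085 = 84.255 g → 19.44 wt%.
Difference = 25.42 − 19.44 = 5.98 percentage points.

5.98 percentage points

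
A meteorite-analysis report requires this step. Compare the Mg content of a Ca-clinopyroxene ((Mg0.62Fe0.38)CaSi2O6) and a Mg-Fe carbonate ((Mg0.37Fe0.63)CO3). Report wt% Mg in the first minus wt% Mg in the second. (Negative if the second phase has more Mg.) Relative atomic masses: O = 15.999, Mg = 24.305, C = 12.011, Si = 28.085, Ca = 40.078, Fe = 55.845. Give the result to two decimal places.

First mineral: 15.069 g Mg in 228.532 g formula = 6.59 wt% Mg.
Second mineral: 8.993 g Mg in 104.183 g formula = 8.63 wt% Mg.
6.59% − 8.63% gives a difference of -2.04 percentage points.

-2.04 percentage points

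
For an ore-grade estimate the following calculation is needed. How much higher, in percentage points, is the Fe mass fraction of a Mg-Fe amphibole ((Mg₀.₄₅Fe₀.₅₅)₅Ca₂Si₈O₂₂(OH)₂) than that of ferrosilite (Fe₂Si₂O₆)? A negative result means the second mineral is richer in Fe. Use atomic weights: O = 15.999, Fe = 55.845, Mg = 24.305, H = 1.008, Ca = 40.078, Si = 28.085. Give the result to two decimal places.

-25.25 percentage points

M((Mg₀.₄₅Fe₀.₅₅)₅Ca₂Si₈O₂₂(OH)₂) = 899.088 g/mol, so wt% Fe = 153.574/899.088 × 100 = 17.08%.
M(Fe₂Si₂O₆) = 263.854 g/mol, so wt% Fe = 111.690/263.854 × 100 = 42.33%.
17.08 − 42.33 = -25.25 pp.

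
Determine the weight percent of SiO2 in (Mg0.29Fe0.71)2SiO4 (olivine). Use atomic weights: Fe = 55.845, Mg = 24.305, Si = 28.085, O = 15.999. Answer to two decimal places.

Molar mass of (Mg0.29Fe0.71)2SiO4 = 0.58*24.305 + 1.42*55.845 + 1*28.085 + 4*15.999 = 185.478 g/mol.
Each formula unit contains 1 Si, equivalent to 1/1 = 1.0000 mol SiO2.
M(SiO2) = 1×28.085 + 2×15.999 = 60.083 g/mol.
Mass of SiO2 per formula unit = 1.0000 × 60.083 = 60.083 g.
SiO2 wt% = 60.083 / 185.478 × 100 = 32.39%.

32.39 wt%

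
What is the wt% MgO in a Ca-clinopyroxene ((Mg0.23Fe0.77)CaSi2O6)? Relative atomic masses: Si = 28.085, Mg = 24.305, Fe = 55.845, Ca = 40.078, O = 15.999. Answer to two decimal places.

3.85 wt%

Molar mass of (Mg0.23Fe0.77)CaSi2O6 = 0.23*24.305 + 0.77*55.845 + 1*40.078 + 2*28.085 + 6*15.999 = 240.833 g/mol.
Each formula unit contains 0.23 Mg, equivalent to 0.23/1 = 0.2300 mol MgO.
M(MgO) = 1×24.305 + 1×15.999 = 40.304 g/mol.
Mass of MgO per formula unit = 0.2300 × 40.304 = 9.270 g.
MgO wt% = 9.270 / 240.833 × 100 = 3.85%.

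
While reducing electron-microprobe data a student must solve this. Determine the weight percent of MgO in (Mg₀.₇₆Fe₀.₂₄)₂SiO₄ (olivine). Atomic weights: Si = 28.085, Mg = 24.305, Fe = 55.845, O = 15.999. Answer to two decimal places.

M((Mg₀.₇₆Fe₀.₂₄)₂SiO₄) = 155.830 g/mol; M(MgO) = 40.304 g/mol.
Moles MgO per formula unit = 1.52 Mg ÷ 1 = 1.5200.
MgO fraction = (1.5200 × 40.304) / 155.830 = 61.262/155.830 = 0.3931.

39.31 wt%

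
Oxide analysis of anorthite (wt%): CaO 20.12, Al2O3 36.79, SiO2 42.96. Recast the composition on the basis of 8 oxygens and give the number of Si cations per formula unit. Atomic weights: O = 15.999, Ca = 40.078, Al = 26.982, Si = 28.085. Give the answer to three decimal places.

20.12 wt% CaO ÷ 56.077 g/mol = 0.35879 mol, giving 0.35879 Ca and 0.35879 O.
36.79 wt% Al2O3 ÷ 101.961 g/mol = 0.36082 mol, giving 0.72164 Al and 1.08246 O.
42.96 wt% SiO2 ÷ 60.083 g/mol = 0.71501 mol, giving 0.71501 Si and 1.43002 O.
Oxygen sums to 2.87127; scaling by 8/2.87127 = 2.78622 puts the formula on 8 O.
Si: 0.71501 × 2.78622 = 1.992 atoms per formula unit.

1.992 Si apfu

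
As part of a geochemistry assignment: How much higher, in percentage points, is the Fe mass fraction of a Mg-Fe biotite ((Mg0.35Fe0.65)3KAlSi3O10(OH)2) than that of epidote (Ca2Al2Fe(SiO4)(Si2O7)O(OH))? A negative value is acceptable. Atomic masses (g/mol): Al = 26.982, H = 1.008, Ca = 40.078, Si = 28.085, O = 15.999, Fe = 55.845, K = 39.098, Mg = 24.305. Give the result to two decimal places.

First mineral: 108.898 g Fe in 478.757 g formula = 22.75 wt% Fe.
Second mineral: 55.845 g Fe in 483.215 g formula = 11.56 wt% Fe.
22.75% − 11.56% gives a difference of 11.19 percentage points.

11.19 percentage points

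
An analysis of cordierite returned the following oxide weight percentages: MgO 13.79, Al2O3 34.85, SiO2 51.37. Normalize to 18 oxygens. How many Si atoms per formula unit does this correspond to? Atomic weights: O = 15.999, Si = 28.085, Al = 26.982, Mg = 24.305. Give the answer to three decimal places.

5.001 Si apfu

MgO (M=40.304): mol = 0.34215; Mg = 0.34215, O = 0.34215.
Al2O3 (M=101.961): mol = 0.34180; Al = 0.68360, O = 1.02540.
SiO2 (M=60.083): mol = 0.85498; Si = 0.85498, O = 1.70996.
ΣO = 3.07751; factor = 18/ΣO = 5.84888.
Si apfu = 0.85498 × 5.84888 = 5.001.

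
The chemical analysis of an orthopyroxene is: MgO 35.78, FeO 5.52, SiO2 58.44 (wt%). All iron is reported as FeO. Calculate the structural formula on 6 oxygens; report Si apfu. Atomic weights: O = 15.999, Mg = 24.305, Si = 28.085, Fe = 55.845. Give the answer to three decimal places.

2.006 Si apfu

MgO (M=40.304): mol = 0.88775; Mg = 0.88775, O = 0.88775.
FeO (M=71.844): mol = 0.07683; Fe = 0.07683, O = 0.07683.
SiO2 (M=60.083): mol = 0.97265; Si = 0.97265, O = 1.94530.
ΣO = 2.90988; factor = 6/ΣO = 2.06194.
Si apfu = 0.97265 × 2.06194 = 2.006.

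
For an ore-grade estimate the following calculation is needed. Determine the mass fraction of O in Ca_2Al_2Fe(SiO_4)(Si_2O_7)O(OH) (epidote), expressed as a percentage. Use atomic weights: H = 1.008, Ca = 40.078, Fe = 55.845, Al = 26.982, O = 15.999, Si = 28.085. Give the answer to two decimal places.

M(Ca_2Al_2Fe(SiO_4)(Si_2O_7)O(OH)) = 483.215 g/mol.
O contributes 13 × 15.999 = 207.987 g per mole.
207.987/483.215 = 0.4304 → 43.04%.

43.04 weight percent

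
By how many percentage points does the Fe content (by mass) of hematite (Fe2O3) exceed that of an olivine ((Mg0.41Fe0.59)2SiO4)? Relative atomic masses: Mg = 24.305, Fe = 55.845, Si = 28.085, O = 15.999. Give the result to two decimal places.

M(Fe2O3) = 159.687 g/mol, so wt% Fe = 111.690/159.687 × 100 = 69.94%.
M((Mg0.41Fe0.59)2SiO4) = 177.908 g/mol, so wt% Fe = 65.897/177.908 × 100 = 37.04%.
69.94 − 37.04 = 32.90 pp.

32.90 percentage points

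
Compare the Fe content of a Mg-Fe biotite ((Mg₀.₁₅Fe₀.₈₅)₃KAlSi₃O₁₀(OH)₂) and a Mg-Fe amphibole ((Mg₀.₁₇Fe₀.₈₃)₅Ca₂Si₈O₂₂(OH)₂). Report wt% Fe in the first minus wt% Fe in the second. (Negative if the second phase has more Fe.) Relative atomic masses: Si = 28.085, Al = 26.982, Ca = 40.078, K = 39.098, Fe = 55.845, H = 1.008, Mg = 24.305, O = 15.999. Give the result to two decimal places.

M((Mg₀.₁₅Fe₀.₈₅)₃KAlSi₃O₁₀(OH)₂) = 497.681 g/mol, so wt% Fe = 142.405/497.681 × 100 = 28.61%.
M((Mg₀.₁₇Fe₀.₈₃)₅Ca₂Si₈O₂₂(OH)₂) = 943.244 g/mol, so wt% Fe = 231.757/943.244 × 100 = 24.57%.
28.61 − 24.57 = 4.04 pp.

4.04 percentage points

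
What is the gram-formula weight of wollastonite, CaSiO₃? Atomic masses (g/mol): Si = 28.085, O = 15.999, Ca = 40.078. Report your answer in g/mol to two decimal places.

The formula mass is the sum 1·40.078 + 1·28.085 + 3·15.999.

116.16 g/mol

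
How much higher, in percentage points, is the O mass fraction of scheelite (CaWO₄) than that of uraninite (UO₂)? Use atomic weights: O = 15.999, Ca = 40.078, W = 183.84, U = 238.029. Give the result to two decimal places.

M(CaWO₄) = 287.914 g/mol, so wt% O = 63.996/287.914 × 100 = 22.23%.
M(UO₂) = 270.027 g/mol, so wt% O = 31.998/270.027 × 100 = 11.85%.
22.23 − 11.85 = 10.38 pp.

10.38 percentage points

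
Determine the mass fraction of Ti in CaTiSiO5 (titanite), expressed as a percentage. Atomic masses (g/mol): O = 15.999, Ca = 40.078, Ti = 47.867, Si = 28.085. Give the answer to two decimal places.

24.42 wt%

Formula mass = 1×40.078 + 1×47.867 + 1×28.085 + 5×15.999 = 196.025 g/mol, of which 47.867 g is Ti.
So Ti makes up 47.867/196.025 = 0.2442 of the mass, i.e. 24.42%.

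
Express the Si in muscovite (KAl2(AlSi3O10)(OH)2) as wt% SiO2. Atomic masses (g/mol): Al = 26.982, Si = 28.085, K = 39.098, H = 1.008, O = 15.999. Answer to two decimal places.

45.25 wt%

Formula mass = 398.303 g/mol.
3 Si → 3.0000 mol SiO2 per formula unit; M(SiO2) = 60.083, so SiO2 mass = 180.249 g.
180.249/398.303 × 100 = 45.25 wt%.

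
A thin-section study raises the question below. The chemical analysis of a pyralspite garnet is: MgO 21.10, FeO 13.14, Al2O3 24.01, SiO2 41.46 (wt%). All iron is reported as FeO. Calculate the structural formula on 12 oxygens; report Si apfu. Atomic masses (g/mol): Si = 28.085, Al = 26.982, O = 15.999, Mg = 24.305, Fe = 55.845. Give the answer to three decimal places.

2.965 Si apfu

MgO: 21.10/40.304 = 0.52352 mol → 0.52352 mol Mg, 0.52352 mol O.
FeO: 13.14/71.844 = 0.18290 mol → 0.18290 mol Fe, 0.18290 mol O.
Al2O3: 24.01/101.961 = 0.23548 mol → 0.47096 mol Al, 0.70644 mol O.
SiO2: 41.46/60.083 = 0.69005 mol → 0.69005 mol Si, 1.38010 mol O.
Total oxygen = 2.79296 mol. Normalization factor = 12/2.79296 = 4.29652.
Si per 12 O = 0.69005 × 4.29652 = 2.965.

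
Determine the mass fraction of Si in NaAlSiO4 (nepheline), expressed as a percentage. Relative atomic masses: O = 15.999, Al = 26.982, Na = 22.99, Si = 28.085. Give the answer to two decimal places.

M(NaAlSiO4) = 142.053 g/mol.
Si contributes 1 × 28.085 = 28.085 g per mole.
28.085/142.053 = 0.1977 → 19.77%.

19.77 weight percent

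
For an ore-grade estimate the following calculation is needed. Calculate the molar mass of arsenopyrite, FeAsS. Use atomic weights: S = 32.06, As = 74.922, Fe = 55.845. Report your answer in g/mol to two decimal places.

162.83 g/mol

The formula mass is the sum 1×55.845 + 1×74.922 + 1×32.06.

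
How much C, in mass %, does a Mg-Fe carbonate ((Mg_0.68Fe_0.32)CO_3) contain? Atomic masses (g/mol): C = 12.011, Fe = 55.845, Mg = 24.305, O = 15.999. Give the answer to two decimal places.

Formula mass = 0.68*24.305 + 0.32*55.845 + 1*12.011 + 3*15.999 = 94.406 g/mol, of which 12.011 g is C.
So C makes up 12.011/94.406 = 0.1272 of the mass, i.e. 12.72%.

12.72 mass %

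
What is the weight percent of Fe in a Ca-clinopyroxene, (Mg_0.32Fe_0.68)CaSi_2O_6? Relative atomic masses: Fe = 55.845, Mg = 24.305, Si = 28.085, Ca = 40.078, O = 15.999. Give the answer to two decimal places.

Molar mass of (Mg_0.32Fe_0.68)CaSi_2O_6: 0.32*24.305 + 0.68*55.845 + 1*40.078 + 2*28.085 + 6*15.999 = 237.994 g/mol.
Mass of Fe per formula unit: 0.68 × 55.845 = 37.975 g.
Weight fraction Fe = 37.975 / 237.994 = 0.1596.

15.96 mass %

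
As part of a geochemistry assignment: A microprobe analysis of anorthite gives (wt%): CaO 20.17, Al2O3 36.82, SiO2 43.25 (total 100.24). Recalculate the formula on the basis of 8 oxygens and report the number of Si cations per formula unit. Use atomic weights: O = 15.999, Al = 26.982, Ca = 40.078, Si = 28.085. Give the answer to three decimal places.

1.998 Si apfu

CaO: 20.17/56.077 = 0.35968 mol → 0.35968 mol Ca, 0.35968 mol O.
Al2O3: 36.82/101.961 = 0.36112 mol → 0.72224 mol Al, 1.08336 mol O.
SiO2: 43.25/60.083 = 0.71984 mol → 0.71984 mol Si, 1.43968 mol O.
Total oxygen = 2.88272 mol. Normalization factor = 8/2.88272 = 2.77516.
Si per 8 O = 0.71984 × 2.77516 = 1.998.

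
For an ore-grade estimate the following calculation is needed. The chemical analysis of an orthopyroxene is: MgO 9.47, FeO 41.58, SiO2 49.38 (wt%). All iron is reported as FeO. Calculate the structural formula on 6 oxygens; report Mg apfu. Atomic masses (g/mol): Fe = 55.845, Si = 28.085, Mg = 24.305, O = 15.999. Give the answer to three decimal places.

0.574 Mg apfu

9.47 wt% MgO ÷ 40.304 g/mol = 0.23496 mol, giving 0.23496 Mg and 0.23496 O.
41.58 wt% FeO ÷ 71.844 g/mol = 0.57875 mol, giving 0.57875 Fe and 0.57875 O.
49.38 wt% SiO2 ÷ 60.083 g/mol = 0.82186 mol, giving 0.82186 Si and 1.64372 O.
Oxygen sums to 2.45743; scaling by 6/2.45743 = 2.44158 puts the formula on 6 O.
Mg: 0.23496 × 2.44158 = 0.574 atoms per formula unit.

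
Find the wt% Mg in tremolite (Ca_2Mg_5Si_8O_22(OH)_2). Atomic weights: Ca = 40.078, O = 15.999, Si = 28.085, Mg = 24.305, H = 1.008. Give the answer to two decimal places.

14.96 weight percent

Formula mass = 2*40.078 + 5*24.305 + 8*28.085 + 24*15.999 + 2*1.008 = 812.353 g/mol, of which 121.525 g is Mg.
So Mg makes up 121.525/812.353 = 0.1496 of the mass, i.e. 14.96%.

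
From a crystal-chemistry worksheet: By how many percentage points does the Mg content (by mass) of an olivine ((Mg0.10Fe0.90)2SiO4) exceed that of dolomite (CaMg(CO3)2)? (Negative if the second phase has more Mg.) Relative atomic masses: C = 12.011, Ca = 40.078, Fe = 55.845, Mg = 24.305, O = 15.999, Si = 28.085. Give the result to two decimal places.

First mineral: 4.861 g Mg in 197.463 g formula = 2.46 wt% Mg.
Second mineral: 24.305 g Mg in 184.399 g formula = 13.18 wt% Mg.
2.46% − 13.18% gives a difference of -10.72 percentage points.

-10.72 percentage points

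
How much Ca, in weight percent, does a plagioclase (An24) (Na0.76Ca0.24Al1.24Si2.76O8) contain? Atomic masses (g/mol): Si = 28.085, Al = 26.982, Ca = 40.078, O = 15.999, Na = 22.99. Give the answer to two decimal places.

Formula mass = 0.76·22.99 + 0.24·40.078 + 1.24·26.982 + 2.76·28.085 + 8·15.999 = 266.055 g/mol, of which 9.619 g is Ca.
So Ca makes up 9.619/266.055 = 0.0362 of the mass, i.e. 3.62%.

3.62 weight percent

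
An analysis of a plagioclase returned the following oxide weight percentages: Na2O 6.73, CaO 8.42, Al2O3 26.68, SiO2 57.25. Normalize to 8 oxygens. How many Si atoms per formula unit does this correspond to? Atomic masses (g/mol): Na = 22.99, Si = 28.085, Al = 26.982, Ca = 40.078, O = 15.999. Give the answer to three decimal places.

Na2O: 6.73/61.979 = 0.10859 mol → 0.21718 mol Na, 0.10859 mol O.
CaO: 8.42/56.077 = 0.15015 mol → 0.15015 mol Ca, 0.15015 mol O.
Al2O3: 26.68/101.961 = 0.26167 mol → 0.52334 mol Al, 0.78501 mol O.
SiO2: 57.25/60.083 = 0.95285 mol → 0.95285 mol Si, 1.90570 mol O.
Total oxygen = 2.94945 mol. Normalization factor = 8/2.94945 = 2.71237.
Si per 8 O = 0.95285 × 2.71237 = 2.584.

2.584 Si apfu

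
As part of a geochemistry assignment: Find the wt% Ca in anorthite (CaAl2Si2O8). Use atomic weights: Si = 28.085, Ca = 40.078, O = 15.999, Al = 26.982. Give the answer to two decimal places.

Molar mass of CaAl2Si2O8: 1·40.078 + 2·26.982 + 2·28.085 + 8·15.999 = 278.204 g/mol.
Mass of Ca per formula unit: 1 × 40.078 = 40.078 g.
Weight fraction Ca = 40.078 / 278.204 = 0.1441.

14.41 weight percent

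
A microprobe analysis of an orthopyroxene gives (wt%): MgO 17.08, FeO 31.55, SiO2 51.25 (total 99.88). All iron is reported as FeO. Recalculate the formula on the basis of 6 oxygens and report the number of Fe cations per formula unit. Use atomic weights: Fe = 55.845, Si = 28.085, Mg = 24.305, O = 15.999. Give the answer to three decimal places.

MgO: 17.08/40.304 = 0.42378 mol → 0.42378 mol Mg, 0.42378 mol O.
FeO: 31.55/71.844 = 0.43915 mol → 0.43915 mol Fe, 0.43915 mol O.
SiO2: 51.25/60.083 = 0.85299 mol → 0.85299 mol Si, 1.70598 mol O.
Total oxygen = 2.56891 mol. Normalization factor = 6/2.56891 = 2.33562.
Fe per 6 O = 0.43915 × 2.33562 = 1.026.

1.026 Fe apfu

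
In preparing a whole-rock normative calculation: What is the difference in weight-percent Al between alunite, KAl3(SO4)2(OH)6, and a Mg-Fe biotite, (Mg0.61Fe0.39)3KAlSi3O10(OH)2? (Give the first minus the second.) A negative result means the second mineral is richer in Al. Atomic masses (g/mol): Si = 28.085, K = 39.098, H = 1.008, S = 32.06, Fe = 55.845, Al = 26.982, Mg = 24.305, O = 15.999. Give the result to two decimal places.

13.60 percentage points

M(KAl3(SO4)2(OH)6) = 414.198 g/mol, so wt% Al = 80.946/414.198 × 100 = 19.54%.
M((Mg0.61Fe0.39)3KAlSi3O10(OH)2) = 454.156 g/mol, so wt% Al = 26.982/454.156 × 100 = 5.94%.
19.54 − 5.94 = 13.60 pp.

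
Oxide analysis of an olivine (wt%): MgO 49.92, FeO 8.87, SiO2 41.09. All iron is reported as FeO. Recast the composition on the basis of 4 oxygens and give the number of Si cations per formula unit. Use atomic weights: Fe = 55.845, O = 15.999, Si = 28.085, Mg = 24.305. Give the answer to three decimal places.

1.002 Si apfu

MgO: 49.92/40.304 = 1.23859 mol → 1.23859 mol Mg, 1.23859 mol O.
FeO: 8.87/71.844 = 0.12346 mol → 0.12346 mol Fe, 0.12346 mol O.
SiO2: 41.09/60.083 = 0.68389 mol → 0.68389 mol Si, 1.36778 mol O.
Total oxygen = 2.72983 mol. Normalization factor = 4/2.72983 = 1.46529.
Si per 4 O = 0.68389 × 1.46529 = 1.002.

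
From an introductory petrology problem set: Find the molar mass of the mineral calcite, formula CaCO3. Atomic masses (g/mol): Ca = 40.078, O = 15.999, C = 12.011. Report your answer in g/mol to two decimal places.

M = 1·40.078 + 1·12.011 + 3·15.999

100.09 g/mol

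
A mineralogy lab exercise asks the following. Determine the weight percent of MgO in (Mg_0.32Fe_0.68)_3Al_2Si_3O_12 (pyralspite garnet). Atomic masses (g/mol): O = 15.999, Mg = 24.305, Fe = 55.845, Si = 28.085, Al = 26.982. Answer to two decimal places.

Molar mass of (Mg_0.32Fe_0.68)_3Al_2Si_3O_12 = 0.96*24.305 + 2.04*55.845 + 2*26.982 + 3*28.085 + 12*15.999 = 467.464 g/mol.
Each formula unit contains 0.96 Mg, equivalent to 0.96/1 = 0.9600 mol MgO.
M(MgO) = 1×24.305 + 1×15.999 = 40.304 g/mol.
Mass of MgO per formula unit = 0.9600 × 40.304 = 38.692 g.
MgO wt% = 38.692 / 467.464 × 100 = 8.28%.

8.28 wt%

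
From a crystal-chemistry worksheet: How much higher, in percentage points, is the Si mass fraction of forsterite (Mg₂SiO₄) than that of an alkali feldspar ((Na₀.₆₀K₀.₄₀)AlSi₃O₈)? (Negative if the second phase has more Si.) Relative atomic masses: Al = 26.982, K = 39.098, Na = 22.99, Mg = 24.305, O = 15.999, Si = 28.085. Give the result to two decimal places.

-11.40 percentage points

First mineral: 28.085 g Si in 140.691 g formula = 19.96 wt% Si.
Second mineral: 84.255 g Si in 268.662 g formula = 31.36 wt% Si.
19.96% − 31.36% gives a difference of -11.40 percentage points.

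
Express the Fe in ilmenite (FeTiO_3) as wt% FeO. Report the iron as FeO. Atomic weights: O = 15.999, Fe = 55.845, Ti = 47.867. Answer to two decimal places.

Formula mass = 151.709 g/mol.
1 Fe → 1.0000 mol FeO per formula unit; M(FeO) = 71.844, so FeO mass = 71.844 g.
71.844/151.709 × 100 = 47.36 wt%.

47.36 wt%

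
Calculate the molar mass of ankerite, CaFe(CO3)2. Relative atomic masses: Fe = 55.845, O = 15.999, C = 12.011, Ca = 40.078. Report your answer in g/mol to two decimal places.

215.94 g/mol

The formula mass is the sum 1*40.078 + 1*55.845 + 2*12.011 + 6*15.999.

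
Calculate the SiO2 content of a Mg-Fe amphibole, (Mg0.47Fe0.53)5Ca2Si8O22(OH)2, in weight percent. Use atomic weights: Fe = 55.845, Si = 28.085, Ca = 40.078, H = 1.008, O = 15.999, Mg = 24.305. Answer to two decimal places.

53.65 wt%

Molar mass of (Mg0.47Fe0.53)5Ca2Si8O22(OH)2 = 2.35·24.305 + 2.65·55.845 + 2·40.078 + 8·28.085 + 24·15.999 + 2·1.008 = 895.934 g/mol.
Each formula unit contains 8 Si, equivalent to 8/1 = 8.0000 mol SiO2.
M(SiO2) = 1×28.085 + 2×15.999 = 60.083 g/mol.
Mass of SiO2 per formula unit = 8.0000 × 60.083 = 480.664 g.
SiO2 wt% = 480.664 / 895.934 × 100 = 53.65%.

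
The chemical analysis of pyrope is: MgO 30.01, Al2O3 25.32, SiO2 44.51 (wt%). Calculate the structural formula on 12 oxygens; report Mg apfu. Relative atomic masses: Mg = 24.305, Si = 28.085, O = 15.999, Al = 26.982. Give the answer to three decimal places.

MgO (M=40.304): mol = 0.74459; Mg = 0.74459, O = 0.74459.
Al2O3 (M=101.961): mol = 0.24833; Al = 0.49666, O = 0.74499.
SiO2 (M=60.083): mol = 0.74081; Si = 0.74081, O = 1.48162.
ΣO = 2.97120; factor = 12/ΣO = 4.03877.
Mg apfu = 0.74459 × 4.03877 = 3.007.

3.007 Mg apfu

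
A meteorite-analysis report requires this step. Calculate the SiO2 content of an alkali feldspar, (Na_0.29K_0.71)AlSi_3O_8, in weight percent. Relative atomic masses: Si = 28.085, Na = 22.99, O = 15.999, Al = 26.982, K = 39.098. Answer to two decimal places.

M((Na_0.29K_0.71)AlSi_3O_8) = 273.656 g/mol; M(SiO2) = 60.083 g/mol.
Moles SiO2 per formula unit = 3 Si ÷ 1 = 3.0000.
SiO2 fraction = (3.0000 × 60.083) / 273.656 = 180.249/273.656 = 0.6587.

65.87 wt%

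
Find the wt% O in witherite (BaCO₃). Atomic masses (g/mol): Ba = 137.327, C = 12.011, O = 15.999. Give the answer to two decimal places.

24.32 weight percent

M(BaCO₃) = 197.335 g/mol.
O contributes 3 × 15.999 = 47.997 g per mole.
47.997/197.335 = 0.2432 → 24.32%.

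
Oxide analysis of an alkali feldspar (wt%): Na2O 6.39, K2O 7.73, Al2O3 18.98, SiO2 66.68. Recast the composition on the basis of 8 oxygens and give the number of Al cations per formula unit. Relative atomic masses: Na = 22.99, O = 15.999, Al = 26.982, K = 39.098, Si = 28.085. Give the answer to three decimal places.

1.005 Al apfu

6.39 wt% Na2O ÷ 61.979 g/mol = 0.10310 mol, giving 0.20620 Na and 0.10310 O.
7.73 wt% K2O ÷ 94.195 g/mol = 0.08206 mol, giving 0.16412 K and 0.08206 O.
18.98 wt% Al2O3 ÷ 101.961 g/mol = 0.18615 mol, giving 0.37230 Al and 0.55845 O.
66.68 wt% SiO2 ÷ 60.083 g/mol = 1.10980 mol, giving 1.10980 Si and 2.21960 O.
Oxygen sums to 2.96321; scaling by 8/2.96321 = 2.69977 puts the formula on 8 O.
Al: 0.37230 × 2.69977 = 1.005 atoms per formula unit.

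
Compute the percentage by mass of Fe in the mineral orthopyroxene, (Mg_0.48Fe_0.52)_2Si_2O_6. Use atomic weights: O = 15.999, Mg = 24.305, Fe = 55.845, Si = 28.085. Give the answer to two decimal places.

M((Mg_0.48Fe_0.52)_2Si_2O_6) = 233.576 g/mol.
Fe contributes 1.04 × 55.845 = 58.079 g per mole.
58.079/233.576 = 0.2487 → 24.87%.

24.87 weight percent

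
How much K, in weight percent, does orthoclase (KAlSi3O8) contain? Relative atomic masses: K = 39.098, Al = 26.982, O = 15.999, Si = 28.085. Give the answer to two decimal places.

Formula mass = 1*39.098 + 1*26.982 + 3*28.085 + 8*15.999 = 278.327 g/mol, of which 39.098 g is K.
So K makes up 39.098/278.327 = 0.1405 of the mass, i.e. 14.05%.

14.05 weight percent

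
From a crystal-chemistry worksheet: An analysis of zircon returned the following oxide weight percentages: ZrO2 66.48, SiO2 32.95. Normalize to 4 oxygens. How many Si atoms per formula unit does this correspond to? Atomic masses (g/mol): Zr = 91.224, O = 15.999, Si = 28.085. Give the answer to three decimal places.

1.008 Si apfu

66.48 wt% ZrO2 ÷ 123.222 g/mol = 0.53951 mol, giving 0.53951 Zr and 1.07902 O.
32.95 wt% SiO2 ÷ 60.083 g/mol = 0.54841 mol, giving 0.54841 Si and 1.09682 O.
Oxygen sums to 2.17584; scaling by 4/2.17584 = 1.83837 puts the formula on 4 O.
Si: 0.54841 × 1.83837 = 1.008 atoms per formula unit.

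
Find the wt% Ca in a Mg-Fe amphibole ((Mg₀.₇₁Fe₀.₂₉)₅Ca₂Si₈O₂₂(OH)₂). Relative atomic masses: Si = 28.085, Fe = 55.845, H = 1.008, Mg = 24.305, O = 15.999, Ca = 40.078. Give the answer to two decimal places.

9.34 wt%

Formula mass = 3.55×24.305 + 1.45×55.845 + 2×40.078 + 8×28.085 + 24×15.999 + 2×1.008 = 858.086 g/mol, of which 80.156 g is Ca.
So Ca makes up 80.156/858.086 = 0.0934 of the mass, i.e. 9.34%.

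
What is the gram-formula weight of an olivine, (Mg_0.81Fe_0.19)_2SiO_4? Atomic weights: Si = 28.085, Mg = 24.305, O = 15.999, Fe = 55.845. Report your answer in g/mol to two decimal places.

152.68 g/mol

Mg: 1.62 × 24.305 = 39.3741
Fe: 0.38 × 55.845 = 21.2211
Si: 1 × 28.085 = 28.0850
O: 4 × 15.999 = 63.9960
Summing the contributions gives the formula mass.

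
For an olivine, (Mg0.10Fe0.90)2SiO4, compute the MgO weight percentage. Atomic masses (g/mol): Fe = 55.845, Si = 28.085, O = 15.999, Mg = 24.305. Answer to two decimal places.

Molar mass of (Mg0.10Fe0.90)2SiO4 = 0.20·24.305 + 1.80·55.845 + 1·28.085 + 4·15.999 = 197.463 g/mol.
Each formula unit contains 0.20 Mg, equivalent to 0.20/1 = 0.2000 mol MgO.
M(MgO) = 1×24.305 + 1×15.999 = 40.304 g/mol.
Mass of MgO per formula unit = 0.2000 × 40.304 = 8.061 g.
MgO wt% = 8.061 / 197.463 × 100 = 4.08%.

4.08 wt%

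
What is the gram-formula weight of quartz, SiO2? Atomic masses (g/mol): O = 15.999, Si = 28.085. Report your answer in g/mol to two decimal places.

60.08 g/mol

M = 1·28.085 + 2·15.999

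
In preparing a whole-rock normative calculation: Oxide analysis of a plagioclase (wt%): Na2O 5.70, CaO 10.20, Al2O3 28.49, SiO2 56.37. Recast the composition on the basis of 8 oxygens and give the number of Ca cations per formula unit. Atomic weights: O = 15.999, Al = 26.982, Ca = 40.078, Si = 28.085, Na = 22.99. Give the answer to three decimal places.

0.487 Ca apfu

5.70 wt% Na2O ÷ 61.979 g/mol = 0.09197 mol, giving 0.18394 Na and 0.09197 O.
10.20 wt% CaO ÷ 56.077 g/mol = 0.18189 mol, giving 0.18189 Ca and 0.18189 O.
28.49 wt% Al2O3 ÷ 101.961 g/mol = 0.27942 mol, giving 0.55884 Al and 0.83826 O.
56.37 wt% SiO2 ÷ 60.083 g/mol = 0.93820 mol, giving 0.93820 Si and 1.87640 O.
Oxygen sums to 2.98852; scaling by 8/2.98852 = 2.67691 puts the formula on 8 O.
Ca: 0.18189 × 2.67691 = 0.487 atoms per formula unit.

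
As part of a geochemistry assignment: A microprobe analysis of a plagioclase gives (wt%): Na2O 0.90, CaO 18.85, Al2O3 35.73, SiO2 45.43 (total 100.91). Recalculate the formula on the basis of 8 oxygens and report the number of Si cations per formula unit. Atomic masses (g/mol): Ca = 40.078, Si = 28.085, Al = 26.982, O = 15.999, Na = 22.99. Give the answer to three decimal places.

0.90 wt% Na2O ÷ 61.979 g/mol = 0.01452 mol, giving 0.02904 Na and 0.01452 O.
18.85 wt% CaO ÷ 56.077 g/mol = 0.33614 mol, giving 0.33614 Ca and 0.33614 O.
35.73 wt% Al2O3 ÷ 101.961 g/mol = 0.35043 mol, giving 0.70086 Al and 1.05129 O.
45.43 wt% SiO2 ÷ 60.083 g/mol = 0.75612 mol, giving 0.75612 Si and 1.51224 O.
Oxygen sums to 2.91419; scaling by 8/2.91419 = 2.74519 puts the formula on 8 O.
Si: 0.75612 × 2.74519 = 2.076 atoms per formula unit.

2.076 Si apfu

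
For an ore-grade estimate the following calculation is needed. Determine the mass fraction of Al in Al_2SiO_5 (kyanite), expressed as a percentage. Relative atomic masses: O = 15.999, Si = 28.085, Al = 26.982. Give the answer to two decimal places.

Molar mass of Al_2SiO_5: 2×26.982 + 1×28.085 + 5×15.999 = 162.044 g/mol.
Mass of Al per formula unit: 2 × 26.982 = 53.964 g.
Weight fraction Al = 53.964 / 162.044 = 0.3330.

33.30 wt%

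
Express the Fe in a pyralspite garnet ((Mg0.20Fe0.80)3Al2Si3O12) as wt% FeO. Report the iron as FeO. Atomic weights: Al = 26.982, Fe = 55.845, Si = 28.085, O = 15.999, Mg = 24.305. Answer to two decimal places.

36.01 wt%

Molar mass of (Mg0.20Fe0.80)3Al2Si3O12 = 0.60·24.305 + 2.40·55.845 + 2·26.982 + 3·28.085 + 12·15.999 = 478.818 g/mol.
Each formula unit contains 2.40 Fe, equivalent to 2.40/1 = 2.4000 mol FeO.
M(FeO) = 1×55.845 + 1×15.999 = 71.844 g/mol.
Mass of FeO per formula unit = 2.4000 × 71.844 = 172.426 g.
FeO wt% = 172.426 / 478.818 × 100 = 36.01%.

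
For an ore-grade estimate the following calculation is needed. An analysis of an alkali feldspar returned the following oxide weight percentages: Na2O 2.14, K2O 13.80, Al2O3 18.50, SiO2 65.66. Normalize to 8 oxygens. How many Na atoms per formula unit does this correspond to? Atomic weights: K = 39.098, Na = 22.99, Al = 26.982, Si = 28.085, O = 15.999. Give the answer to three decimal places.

Na2O: 2.14/61.979 = 0.03453 mol → 0.06906 mol Na, 0.03453 mol O.
K2O: 13.80/94.195 = 0.14650 mol → 0.29300 mol K, 0.14650 mol O.
Al2O3: 18.50/101.961 = 0.18144 mol → 0.36288 mol Al, 0.54432 mol O.
SiO2: 65.66/60.083 = 1.09282 mol → 1.09282 mol Si, 2.18564 mol O.
Total oxygen = 2.91099 mol. Normalization factor = 8/2.91099 = 2.74821.
Na per 8 O = 0.06906 × 2.74821 = 0.190.

0.190 Na apfu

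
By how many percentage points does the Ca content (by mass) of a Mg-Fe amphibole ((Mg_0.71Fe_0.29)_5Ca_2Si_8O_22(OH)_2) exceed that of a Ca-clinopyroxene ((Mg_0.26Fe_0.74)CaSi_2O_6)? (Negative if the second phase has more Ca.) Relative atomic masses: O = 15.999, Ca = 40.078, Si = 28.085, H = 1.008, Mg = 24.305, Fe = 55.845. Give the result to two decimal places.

-7.37 percentage points

First mineral: 80.156 g Ca in 858.086 g formula = 9.34 wt% Ca.
Second mineral: 40.078 g Ca in 239.887 g formula = 16.71 wt% Ca.
9.34% − 16.71% gives a difference of -7.37 percentage points.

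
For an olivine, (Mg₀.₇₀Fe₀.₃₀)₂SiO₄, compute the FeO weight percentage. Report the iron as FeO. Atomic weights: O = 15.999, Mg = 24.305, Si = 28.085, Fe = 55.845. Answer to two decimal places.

Formula mass = 159.615 g/mol.
0.60 Fe → 0.6000 mol FeO per formula unit; M(FeO) = 71.844, so FeO mass = 43.106 g.
43.106/159.615 × 100 = 27.01 wt%.

27.01 wt%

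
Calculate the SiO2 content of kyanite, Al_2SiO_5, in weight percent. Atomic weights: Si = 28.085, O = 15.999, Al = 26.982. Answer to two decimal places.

M(Al_2SiO_5) = 162.044 g/mol; M(SiO2) = 60.083 g/mol.
Moles SiO2 per formula unit = 1 Si ÷ 1 = 1.0000.
SiO2 fraction = (1.0000 × 60.083) / 162.044 = 60.083/162.044 = 0.3708.

37.08 wt%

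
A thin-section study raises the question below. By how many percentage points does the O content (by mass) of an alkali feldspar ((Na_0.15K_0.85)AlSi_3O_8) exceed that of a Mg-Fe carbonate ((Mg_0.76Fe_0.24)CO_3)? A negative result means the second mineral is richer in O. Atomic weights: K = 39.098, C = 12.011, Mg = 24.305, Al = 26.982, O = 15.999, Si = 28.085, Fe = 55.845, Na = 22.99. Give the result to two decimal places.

First mineral: 127.992 g O in 275.911 g formula = 46.39 wt% O.
Second mineral: 47.997 g O in 91.883 g formula = 52.24 wt% O.
46.39% − 52.24% gives a difference of -5.85 percentage points.

-5.85 percentage points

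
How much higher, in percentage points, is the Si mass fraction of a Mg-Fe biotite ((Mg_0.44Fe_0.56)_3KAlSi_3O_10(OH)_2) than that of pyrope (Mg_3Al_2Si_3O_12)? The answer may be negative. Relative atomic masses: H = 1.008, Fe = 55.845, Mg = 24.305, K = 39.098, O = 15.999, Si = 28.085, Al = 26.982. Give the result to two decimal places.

First mineral: 84.255 g Si in 470.241 g formula = 17.92 wt% Si.
Second mineral: 84.255 g Si in 403.122 g formula = 20.90 wt% Si.
17.92% − 20.90% gives a difference of -2.98 percentage points.

-2.98 percentage points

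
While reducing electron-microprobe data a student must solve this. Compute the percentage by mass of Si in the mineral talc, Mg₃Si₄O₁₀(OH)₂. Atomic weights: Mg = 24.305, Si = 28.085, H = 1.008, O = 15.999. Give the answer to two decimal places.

29.62 mass %

M(Mg₃Si₄O₁₀(OH)₂) = 379.259 g/mol.
Si contributes 4 × 28.085 = 112.340 g per mole.
112.340/379.259 = 0.2962 → 29.62%.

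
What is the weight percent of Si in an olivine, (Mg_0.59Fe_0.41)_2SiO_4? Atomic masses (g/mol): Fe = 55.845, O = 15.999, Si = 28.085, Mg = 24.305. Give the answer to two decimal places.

M((Mg_0.59Fe_0.41)_2SiO_4) = 166.554 g/mol.
Si contributes 1 × 28.085 = 28.085 g per mole.
28.085/166.554 = 0.1686 → 16.86%.

16.86 mass %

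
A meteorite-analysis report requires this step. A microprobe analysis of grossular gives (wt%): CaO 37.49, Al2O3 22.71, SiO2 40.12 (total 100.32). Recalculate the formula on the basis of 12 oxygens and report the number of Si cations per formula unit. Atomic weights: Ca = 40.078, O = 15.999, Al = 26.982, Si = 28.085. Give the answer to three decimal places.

CaO (M=56.077): mol = 0.66855; Ca = 0.66855, O = 0.66855.
Al2O3 (M=101.961): mol = 0.22273; Al = 0.44546, O = 0.66819.
SiO2 (M=60.083): mol = 0.66774; Si = 0.66774, O = 1.33548.
ΣO = 2.67222; factor = 12/ΣO = 4.49065.
Si apfu = 0.66774 × 4.49065 = 2.999.

2.999 Si apfu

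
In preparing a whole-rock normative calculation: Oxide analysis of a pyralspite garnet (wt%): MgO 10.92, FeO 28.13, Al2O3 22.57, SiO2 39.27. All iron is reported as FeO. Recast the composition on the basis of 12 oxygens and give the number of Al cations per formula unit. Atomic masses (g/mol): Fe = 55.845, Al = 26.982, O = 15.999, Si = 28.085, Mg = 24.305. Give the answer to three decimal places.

2.017 Al apfu

MgO (M=40.304): mol = 0.27094; Mg = 0.27094, O = 0.27094.
FeO (M=71.844): mol = 0.39154; Fe = 0.39154, O = 0.39154.
Al2O3 (M=101.961): mol = 0.22136; Al = 0.44272, O = 0.66408.
SiO2 (M=60.083): mol = 0.65360; Si = 0.65360, O = 1.30720.
ΣO = 2.63376; factor = 12/ΣO = 4.55622.
Al apfu = 0.44272 × 4.55622 = 2.017.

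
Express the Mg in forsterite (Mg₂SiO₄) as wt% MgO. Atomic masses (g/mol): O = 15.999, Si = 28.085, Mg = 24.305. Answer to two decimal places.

Formula mass = 140.691 g/mol.
2 Mg → 2.0000 mol MgO per formula unit; M(MgO) = 40.304, so MgO mass = 80.608 g.
80.608/140.691 × 100 = 57.29 wt%.

57.29 wt%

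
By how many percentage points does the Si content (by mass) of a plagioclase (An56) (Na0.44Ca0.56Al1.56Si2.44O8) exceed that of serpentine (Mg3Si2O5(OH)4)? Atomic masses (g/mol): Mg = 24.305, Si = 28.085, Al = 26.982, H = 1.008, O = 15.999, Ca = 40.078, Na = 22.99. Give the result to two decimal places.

5.00 percentage points

M(Na0.44Ca0.56Al1.56Si2.44O8) = 271.171 g/mol, so wt% Si = 68.527/271.171 × 100 = 25.27%.
M(Mg3Si2O5(OH)4) = 277.108 g/mol, so wt% Si = 56.170/277.108 × 100 = 20.27%.
25.27 − 20.27 = 5.00 pp.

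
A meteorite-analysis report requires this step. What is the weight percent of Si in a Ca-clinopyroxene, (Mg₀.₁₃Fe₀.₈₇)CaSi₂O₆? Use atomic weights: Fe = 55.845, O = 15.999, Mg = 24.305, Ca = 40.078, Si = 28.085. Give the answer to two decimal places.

Molar mass of (Mg₀.₁₃Fe₀.₈₇)CaSi₂O₆: 0.13·24.305 + 0.87·55.845 + 1·40.078 + 2·28.085 + 6·15.999 = 243.987 g/mol.
Mass of Si per formula unit: 2 × 28.085 = 56.170 g.
Weight fraction Si = 56.170 / 243.987 = 0.2302.

23.02 mass %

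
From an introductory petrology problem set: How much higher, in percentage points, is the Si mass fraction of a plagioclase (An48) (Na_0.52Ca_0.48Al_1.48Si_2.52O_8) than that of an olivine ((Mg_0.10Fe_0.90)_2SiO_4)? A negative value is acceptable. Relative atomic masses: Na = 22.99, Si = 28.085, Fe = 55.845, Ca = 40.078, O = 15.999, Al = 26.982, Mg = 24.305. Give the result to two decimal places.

First mineral: 70.774 g Si in 269.892 g formula = 26.22 wt% Si.
Second mineral: 28.085 g Si in 197.463 g formula = 14.22 wt% Si.
26.22% − 14.22% gives a difference of 12.00 percentage points.

12.00 percentage points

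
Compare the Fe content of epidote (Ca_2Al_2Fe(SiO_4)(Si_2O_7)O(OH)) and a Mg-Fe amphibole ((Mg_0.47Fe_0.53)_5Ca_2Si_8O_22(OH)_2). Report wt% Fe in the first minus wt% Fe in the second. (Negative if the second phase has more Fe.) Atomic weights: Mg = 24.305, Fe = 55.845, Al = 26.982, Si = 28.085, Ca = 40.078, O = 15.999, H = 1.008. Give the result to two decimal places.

-4.96 percentage points

M(Ca_2Al_2Fe(SiO_4)(Si_2O_7)O(OH)) = 483.215 g/mol, so wt% Fe = 55.845/483.215 × 100 = 11.56%.
M((Mg_0.47Fe_0.53)_5Ca_2Si_8O_22(OH)_2) = 895.934 g/mol, so wt% Fe = 147.989/895.934 × 100 = 16.52%.
11.56 − 16.52 = -4.96 pp.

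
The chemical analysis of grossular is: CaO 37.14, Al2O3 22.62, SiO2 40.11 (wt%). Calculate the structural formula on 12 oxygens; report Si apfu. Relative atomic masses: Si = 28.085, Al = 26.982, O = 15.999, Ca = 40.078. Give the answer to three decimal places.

37.14 wt% CaO ÷ 56.077 g/mol = 0.66230 mol, giving 0.66230 Ca and 0.66230 O.
22.62 wt% Al2O3 ÷ 101.961 g/mol = 0.22185 mol, giving 0.44370 Al and 0.66555 O.
40.11 wt% SiO2 ÷ 60.083 g/mol = 0.66758 mol, giving 0.66758 Si and 1.33516 O.
Oxygen sums to 2.66301; scaling by 12/2.66301 = 4.50618 puts the formula on 12 O.
Si: 0.66758 × 4.50618 = 3.008 atoms per formula unit.

3.008 Si apfu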